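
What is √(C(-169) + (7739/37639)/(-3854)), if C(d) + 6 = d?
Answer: I*√3682457597038030034/145060706 ≈ 13.229*I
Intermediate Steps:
C(d) = -6 + d
√(C(-169) + (7739/37639)/(-3854)) = √((-6 - 169) + (7739/37639)/(-3854)) = √(-175 + (7739*(1/37639))*(-1/3854)) = √(-175 + (7739/37639)*(-1/3854)) = √(-175 - 7739/145060706) = √(-25385631289/145060706) = I*√3682457597038030034/145060706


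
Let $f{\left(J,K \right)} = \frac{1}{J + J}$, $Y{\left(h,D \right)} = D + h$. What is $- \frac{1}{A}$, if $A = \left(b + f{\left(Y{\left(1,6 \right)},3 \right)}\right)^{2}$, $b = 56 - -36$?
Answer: $- \frac{196}{1661521} \approx -0.00011796$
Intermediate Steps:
$f{\left(J,K \right)} = \frac{1}{2 J}$
$b = 92$ ($b = 56 + 36 = 92$)
$A = \frac{1661521}{196}$ ($A = \left(92 + \frac{1}{2 \left(6 + 1\right)}\right)^{2} = \left(92 + \frac{1}{2 \cdot 7}\right)^{2} = \left(92 + \frac{1}{2} \cdot \frac{1}{7}\right)^{2} = \left(92 + \frac{1}{14}\right)^{2} = \left(\frac{1289}{14}\right)^{2} = \frac{1661521}{196} \approx 8477.1$)
$- \frac{1}{A} = - \frac{1}{\frac{1661521}{196}} = \left(-1\right) \frac{196}{1661521} = - \frac{196}{1661521}$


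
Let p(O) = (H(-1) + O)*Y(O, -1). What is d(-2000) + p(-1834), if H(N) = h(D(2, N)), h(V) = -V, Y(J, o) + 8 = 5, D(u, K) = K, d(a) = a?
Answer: 3499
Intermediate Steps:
Y(J, o) = -3 (Y(J, o) = -8 + 5 = -3)
H(N) = -N
p(O) = -3 - 3*O (p(O) = (-1*(-1) + O)*(-3) = (1 + O)*(-3) = -3 - 3*O)
d(-2000) + p(-1834) = -2000 + (-3 - 3*(-1834)) = -2000 + (-3 + 5502) = -2000 + 5499 = 3499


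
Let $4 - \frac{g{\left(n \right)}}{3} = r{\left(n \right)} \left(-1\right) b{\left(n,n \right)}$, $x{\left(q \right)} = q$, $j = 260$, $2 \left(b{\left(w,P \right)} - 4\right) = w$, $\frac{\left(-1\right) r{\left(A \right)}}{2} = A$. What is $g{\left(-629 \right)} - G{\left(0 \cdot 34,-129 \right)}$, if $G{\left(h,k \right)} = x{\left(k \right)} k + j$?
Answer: $-1188716$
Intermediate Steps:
$r{\left(A \right)} = - 2 A$
$b{\left(w,P \right)} = 4 + \frac{w}{2}$
$g{\left(n \right)} = 12 - 6 n \left(4 + \frac{n}{2}\right)$ ($g{\left(n \right)} = 12 - 3 - 2 n \left(-1\right) \left(4 + \frac{n}{2}\right) = 12 - 3 \cdot 2 n \left(4 + \frac{n}{2}\right) = 12 - 6 n \left(4 + \frac{n}{2}\right)$)
$G{\left(h,k \right)} = 260 + k^{2}$ ($G{\left(h,k \right)} = k k + 260 = k^{2} + 260 = 260 + k^{2}$)
$g{\left(-629 \right)} - G{\left(0 \cdot 34,-129 \right)} = \left(12 - - 1887 \left(8 - 629\right)\right) - \left(260 + \left(-129\right)^{2}\right) = \left(12 - \left(-1887\right) \left(-621\right)\right) - \left(260 + 16641\right) = \left(12 - 1171827\right) - 16901 = -1171815 - 16901 = -1188716$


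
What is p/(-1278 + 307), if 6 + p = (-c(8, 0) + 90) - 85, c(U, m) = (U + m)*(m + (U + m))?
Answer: 65/971 ≈ 0.066941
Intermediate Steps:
c(U, m) = (U + m)*(U + 2*m)
p = -65 (p = -6 + ((-(8**2 + 2*0**2 + 3*8*0) + 90) - 85) = -6 + ((-(64 + 2*0 + 0) + 90) - 85) = -6 + ((-(64 + 0 + 0) + 90) - 85) = -6 + ((-1*64 + 90) - 85) = -6 + ((-64 + 90) - 85) = -6 + (26 - 85) = -6 - 59 = -65)
p/(-1278 + 307) = -65/(-1278 + 307) = -65/(-971) = -65*(-1/971) = 65/971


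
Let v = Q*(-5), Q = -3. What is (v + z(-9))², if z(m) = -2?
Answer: 169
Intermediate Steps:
v = 15 (v = -3*(-5) = 15)
(v + z(-9))² = (15 - 2)² = 13² = 169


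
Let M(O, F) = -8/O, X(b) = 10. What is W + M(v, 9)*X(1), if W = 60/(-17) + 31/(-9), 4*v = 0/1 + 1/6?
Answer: -294827/153 ≈ -1927.0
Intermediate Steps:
v = 1/24 (v = (0/1 + 1/6)/4 = (0*1 + 1*(⅙))/4 = (0 + ⅙)/4 = (¼)*(⅙) = 1/24 ≈ 0.041667)
W = -1067/153 (W = 60*(-1/17) + 31*(-⅑) = -60/17 - 31/9 = -1067/153 ≈ -6.9739)
W + M(v, 9)*X(1) = -1067/153 - 8/1/24*10 = -1067/153 - 8*24*10 = -1067/153 - 192*10 = -1067/153 - 1920 = -294827/153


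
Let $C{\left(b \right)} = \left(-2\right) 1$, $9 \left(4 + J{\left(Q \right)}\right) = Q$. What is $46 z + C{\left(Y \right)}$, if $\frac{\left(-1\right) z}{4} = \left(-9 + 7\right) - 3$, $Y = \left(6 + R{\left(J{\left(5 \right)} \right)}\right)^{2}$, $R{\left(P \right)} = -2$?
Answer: $918$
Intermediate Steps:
$J{\left(Q \right)} = -4 + \frac{Q}{9}$
$Y = 16$ ($Y = \left(6 - 2\right)^{2} = 4^{2} = 16$)
$C{\left(b \right)} = -2$
$z = 20$ ($z = - 4 \left(\left(-9 + 7\right) - 3\right) = - 4 \left(-2 - 3\right) = \left(-4\right) \left(-5\right) = 20$)
$46 z + C{\left(Y \right)} = 46 \cdot 20 - 2 = 920 - 2 = 918$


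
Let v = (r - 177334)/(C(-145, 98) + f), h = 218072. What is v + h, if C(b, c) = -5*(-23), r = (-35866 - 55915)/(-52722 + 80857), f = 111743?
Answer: 228764938847963/1049041610 ≈ 2.1807e+5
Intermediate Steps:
r = -91781/28135 ≈ -3.2622
C(b, c) = 115
v = -1663127957/1049041610 (v = (-91781/28135 - 177334)/(115 + 111743) = -4989383871/28135/111858 = -4989383871/28135*1/111858 = -1663127957/1049041610 ≈ -1.5854)
v + h = -1663127957/1049041610 + 218072 = 228764938847963/1049041610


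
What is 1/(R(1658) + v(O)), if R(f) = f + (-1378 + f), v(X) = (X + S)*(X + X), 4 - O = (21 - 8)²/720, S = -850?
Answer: -259200/1149452879 ≈ -0.00022550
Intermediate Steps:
O = 2711/720 (O = 4 - (21 - 8)²/720 = 4 - 13²/720 = 4 - 169/720 = 2711/720 ≈ 3.7653)
v(X) = 2*X*(-850 + X) (v(X) = (X - 850)*(X + X) = (-850 + X)*(2*X) = 2*X*(-850 + X))
R(f) = -1378 + 2*f
1/(R(1658) + v(O)) = 1/((-1378 + 2*1658) + 2*(2711/720)*(-850 + 2711/720)) = 1/((-1378 + 3316) + 2*(2711/720)*(-609289/720)) = 1/(1938 - 1651782479/259200) = 1/(-1149452879/259200) = -259200/1149452879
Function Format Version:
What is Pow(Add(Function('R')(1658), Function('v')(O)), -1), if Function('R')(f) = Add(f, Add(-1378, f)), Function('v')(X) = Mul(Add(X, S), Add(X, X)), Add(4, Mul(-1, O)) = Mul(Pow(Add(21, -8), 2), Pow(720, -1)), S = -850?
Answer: Rational(-259200, 1149452879) ≈ -0.00022550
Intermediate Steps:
O = Rational(2711, 720) (O = Add(4, Mul(-1, Mul(Pow(Add(21, -8), 2), Pow(720, -1)))) = Add(4, Mul(-1, Mul(Pow(13, 2), Rational(1, 720)))) = Add(4, Mul(-1, Mul(169, Rational(1, 720)))) = Add(4, Mul(-1, Rational(169, 720))) = Add(4, Rational(-169, 720)) = Rational(2711, 720) ≈ 3.7653)
Function('v')(X) = Mul(2, X, Add(-850, X)) (Function('v')(X) = Mul(Add(X, -850), Add(X, X)) = Mul(Add(-850, X), Mul(2, X)) = Mul(2, X, Add(-850, X)))
Function('R')(f) = Add(-1378, Mul(2, f))
Pow(Add(Function('R')(1658), Function('v')(O)), -1) = Pow(Add(Add(-1378, Mul(2, 1658)), Mul(2, Rational(2711, 720), Add(-850, Rational(2711, 720)))), -1) = Pow(Add(Add(-1378, 3316), Mul(2, Rational(2711, 720), Rational(-609289, 720))), -1) = Pow(Add(1938, Rational(-1651782479, 259200)), -1) = Pow(Rational(-1149452879, 259200), -1) = Rational(-259200, 1149452879)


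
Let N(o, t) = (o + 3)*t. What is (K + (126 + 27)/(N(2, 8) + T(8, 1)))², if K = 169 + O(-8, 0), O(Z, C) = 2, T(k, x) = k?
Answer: 7767369/256 ≈ 30341.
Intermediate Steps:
N(o, t) = t*(3 + o) (N(o, t) = (3 + o)*t = t*(3 + o))
K = 171 (K = 169 + 2 = 171)
(K + (126 + 27)/(N(2, 8) + T(8, 1)))² = (171 + (126 + 27)/(8*(3 + 2) + 8))² = (171 + 153/(8*5 + 8))² = (171 + 153/(40 + 8))² = (171 + 153/48)² = (171 + 153*(1/48))² = (171 + 51/16)² = (2787/16)² = 7767369/256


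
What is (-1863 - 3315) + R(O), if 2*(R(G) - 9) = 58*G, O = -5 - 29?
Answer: -6155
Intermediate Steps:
O = -34
R(G) = 9 + 29*G (R(G) = 9 + (58*G)/2 = 9 + 29*G)
(-1863 - 3315) + R(O) = (-1863 - 3315) + (9 + 29*(-34)) = -5178 + (9 - 986) = -5178 - 977 = -6155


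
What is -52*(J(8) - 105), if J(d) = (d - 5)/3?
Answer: 5408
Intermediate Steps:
J(d) = -5/3 + d/3 (J(d) = (-5 + d)*(1/3) = -5/3 + d/3)
-52*(J(8) - 105) = -52*((-5/3 + (1/3)*8) - 105) = -52*((-5/3 + 8/3) - 105) = -52*(1 - 105) = -52*(-104) = 5408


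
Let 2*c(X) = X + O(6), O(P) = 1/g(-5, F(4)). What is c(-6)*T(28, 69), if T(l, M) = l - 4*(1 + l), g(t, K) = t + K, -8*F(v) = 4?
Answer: 272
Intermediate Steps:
F(v) = -½ (F(v) = -⅛*4 = -½)
g(t, K) = K + t
O(P) = -2/11 (O(P) = 1/(-½ - 5) = 1/(-11/2) = -2/11)
c(X) = -1/11 + X/2 (c(X) = (X - 2/11)/2 = (-2/11 + X)/2 = -1/11 + X/2)
T(l, M) = -4 - 3*l (T(l, M) = l + (-4 - 4*l) = -4 - 3*l)
c(-6)*T(28, 69) = (-1/11 + (½)*(-6))*(-4 - 3*28) = (-1/11 - 3)*(-4 - 84) = -34/11*(-88) = 272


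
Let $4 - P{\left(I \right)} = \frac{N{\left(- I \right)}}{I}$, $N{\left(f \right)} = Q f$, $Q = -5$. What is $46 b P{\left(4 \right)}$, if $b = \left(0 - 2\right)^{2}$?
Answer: $-184$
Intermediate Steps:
$N{\left(f \right)} = - 5 f$
$P{\left(I \right)} = -1$ ($P{\left(I \right)} = 4 - \frac{\left(-5\right) \left(- I\right)}{I} = 4 - \frac{5 I}{I} = 4 - 5 = -1$)
$b = 4$ ($b = \left(-2\right)^{2} = 4$)
$46 b P{\left(4 \right)} = 46 \cdot 4 \left(-1\right) = 184 \left(-1\right) = -184$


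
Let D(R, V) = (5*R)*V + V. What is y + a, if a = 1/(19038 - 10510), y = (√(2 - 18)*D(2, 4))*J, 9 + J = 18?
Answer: 1/8528 + 1584*I ≈ 0.00011726 + 1584.0*I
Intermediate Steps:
J = 9 (J = -9 + 18 = 9)
D(R, V) = V + 5*R*V (D(R, V) = 5*R*V + V = V + 5*R*V)
y = 1584*I (y = (√(2 - 18)*(4*(1 + 5*2)))*9 = (√(-16)*(4*(1 + 10)))*9 = ((4*I)*(4*11))*9 = ((4*I)*44)*9 = (176*I)*9 = 1584*I ≈ 1584.0*I)
a = 1/8528 ≈ 0.00011726
y + a = 1584*I + 1/8528 = 1/8528 + 1584*I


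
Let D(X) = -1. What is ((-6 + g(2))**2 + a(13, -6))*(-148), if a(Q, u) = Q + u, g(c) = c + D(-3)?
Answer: -4736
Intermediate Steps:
g(c) = -1 + c (g(c) = c - 1 = -1 + c)
((-6 + g(2))**2 + a(13, -6))*(-148) = ((-6 + (-1 + 2))**2 + (13 - 6))*(-148) = ((-6 + 1)**2 + 7)*(-148) = ((-5)**2 + 7)*(-148) = (25 + 7)*(-148) = 32*(-148) = -4736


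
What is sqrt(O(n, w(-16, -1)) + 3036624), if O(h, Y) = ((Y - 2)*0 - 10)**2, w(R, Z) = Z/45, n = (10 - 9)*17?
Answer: 2*sqrt(759181) ≈ 1742.6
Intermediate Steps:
n = 17 (n = 1*17 = 17)
w(R, Z) = Z/45 (w(R, Z) = Z*(1/45) = Z/45)
O(h, Y) = 100 (O(h, Y) = ((-2 + Y)*0 - 10)**2 = (0 - 10)**2 = (-10)**2 = 100)
sqrt(O(n, w(-16, -1)) + 3036624) = sqrt(100 + 3036624) = sqrt(3036724) = 2*sqrt(759181)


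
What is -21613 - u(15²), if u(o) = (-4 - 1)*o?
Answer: -20488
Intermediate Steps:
u(o) = -5*o
-21613 - u(15²) = -21613 - (-5)*15² = -21613 - (-5)*225 = -21613 - 1*(-1125) = -21613 + 1125 = -20488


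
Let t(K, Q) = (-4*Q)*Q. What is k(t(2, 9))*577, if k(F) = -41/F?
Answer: 23657/324 ≈ 73.015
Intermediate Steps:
t(K, Q) = -4*Q²
k(t(2, 9))*577 = -41/((-4*9²))*577 = -41/((-4*81))*577 = -41/(-324)*577 = -41*(-1/324)*577 = (41/324)*577 = 23657/324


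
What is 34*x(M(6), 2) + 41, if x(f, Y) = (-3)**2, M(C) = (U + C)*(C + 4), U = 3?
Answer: 347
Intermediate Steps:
M(C) = (3 + C)*(4 + C) (M(C) = (3 + C)*(C + 4) = (3 + C)*(4 + C))
x(f, Y) = 9
34*x(M(6), 2) + 41 = 34*9 + 41 = 306 + 41 = 347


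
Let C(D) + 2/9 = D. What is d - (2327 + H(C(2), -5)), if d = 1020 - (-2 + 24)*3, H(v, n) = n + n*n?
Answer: -1393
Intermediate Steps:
C(D) = -2/9 + D
H(v, n) = n + n²
d = 954 (d = 1020 - 22*3 = 1020 - 1*66 = 1020 - 66 = 954)
d - (2327 + H(C(2), -5)) = 954 - (2327 - 5*(1 - 5)) = 954 - (2327 - 5*(-4)) = 954 - (2327 + 20) = 954 - 1*2347 = 954 - 2347 = -1393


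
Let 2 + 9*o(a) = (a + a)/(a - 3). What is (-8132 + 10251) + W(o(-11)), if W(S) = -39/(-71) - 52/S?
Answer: 228020/71 ≈ 3211.6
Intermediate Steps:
o(a) = -2/9 + 2*a/(9*(-3 + a)) (o(a) = -2/9 + ((a + a)/(a - 3))/9 = -2/9 + ((2*a)/(-3 + a))/9 = -2/9 + (2*a/(-3 + a))/9 = -2/9 + 2*a/(9*(-3 + a)))
W(S) = 39/71 - 52/S (W(S) = -39*(-1/71) - 52/S = 39/71 - 52/S)
(-8132 + 10251) + W(o(-11)) = (-8132 + 10251) + (39/71 - 52/(2/(3*(-3 - 11)))) = 2119 + (39/71 - 52/((2/3)/(-14))) = 2119 + (39/71 - 52/((2/3)*(-1/14))) = 2119 + (39/71 - 52/(-1/21)) = 2119 + (39/71 - 52*(-21)) = 2119 + (39/71 + 1092) = 2119 + 77571/71 = 228020/71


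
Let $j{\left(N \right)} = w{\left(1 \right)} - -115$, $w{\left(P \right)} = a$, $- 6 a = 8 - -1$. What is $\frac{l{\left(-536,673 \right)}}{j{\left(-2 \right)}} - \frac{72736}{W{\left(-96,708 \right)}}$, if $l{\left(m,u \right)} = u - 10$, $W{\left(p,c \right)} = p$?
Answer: $\frac{519949}{681} \approx 763.51$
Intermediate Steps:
$a = - \frac{3}{2}$ ($a = - \frac{8 - -1}{6} = - \frac{8 + 1}{6} = \left(- \frac{1}{6}\right) 9 = - \frac{3}{2} \approx -1.5$)
$l{\left(m,u \right)} = -10 + u$ ($l{\left(m,u \right)} = u - 10 = -10 + u$)
$w{\left(P \right)} = - \frac{3}{2}$
$j{\left(N \right)} = \frac{227}{2}$ ($j{\left(N \right)} = - \frac{3}{2} - -115 = - \frac{3}{2} + 115 = \frac{227}{2}$)
$\frac{l{\left(-536,673 \right)}}{j{\left(-2 \right)}} - \frac{72736}{W{\left(-96,708 \right)}} = \frac{-10 + 673}{\frac{227}{2}} - \frac{72736}{-96} = 663 \cdot \frac{2}{227} - - \frac{2273}{3} = \frac{1326}{227} + \frac{2273}{3} = \frac{519949}{681}$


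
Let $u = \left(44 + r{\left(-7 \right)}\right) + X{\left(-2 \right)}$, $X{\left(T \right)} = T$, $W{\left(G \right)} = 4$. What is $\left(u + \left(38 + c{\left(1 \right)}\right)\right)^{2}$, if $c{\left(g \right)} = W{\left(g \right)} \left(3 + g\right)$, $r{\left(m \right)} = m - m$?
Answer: $9216$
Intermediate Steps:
$r{\left(m \right)} = 0$
$c{\left(g \right)} = 12 + 4 g$ ($c{\left(g \right)} = 4 \left(3 + g\right) = 12 + 4 g$)
$u = 42$ ($u = \left(44 + 0\right) - 2 = 44 - 2 = 42$)
$\left(u + \left(38 + c{\left(1 \right)}\right)\right)^{2} = \left(42 + \left(38 + \left(12 + 4 \cdot 1\right)\right)\right)^{2} = \left(42 + \left(38 + \left(12 + 4\right)\right)\right)^{2} = \left(42 + \left(38 + 16\right)\right)^{2} = \left(42 + 54\right)^{2} = 96^{2} = 9216$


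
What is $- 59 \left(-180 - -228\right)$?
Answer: $-2832$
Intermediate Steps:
$- 59 \left(-180 - -228\right) = - 59 \left(-180 + 228\right) = \left(-59\right) 48 = -2832$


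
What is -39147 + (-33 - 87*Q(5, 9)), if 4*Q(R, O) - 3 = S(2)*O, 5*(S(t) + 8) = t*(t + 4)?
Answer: -762981/20 ≈ -38149.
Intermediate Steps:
S(t) = -8 + t*(4 + t)/5 (S(t) = -8 + (t*(t + 4))/5 = -8 + (t*(4 + t))/5 = -8 + t*(4 + t)/5)
Q(R, O) = 3/4 - 7*O/5 (Q(R, O) = 3/4 + ((-8 + (1/5)*2**2 + (4/5)*2)*O)/4 = 3/4 + ((-8 + (1/5)*4 + 8/5)*O)/4 = 3/4 + ((-8 + 4/5 + 8/5)*O)/4 = 3/4 + (-28*O/5)/4 = 3/4 - 7*O/5)
-39147 + (-33 - 87*Q(5, 9)) = -39147 + (-33 - 87*(3/4 - 7/5*9)) = -39147 + (-33 - 87*(3/4 - 63/5)) = -39147 + (-33 - 87*(-237/20)) = -39147 + (-33 + 20619/20) = -39147 + 19959/20 = -762981/20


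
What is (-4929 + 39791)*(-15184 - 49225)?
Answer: -2245426558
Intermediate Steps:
(-4929 + 39791)*(-15184 - 49225) = 34862*(-64409) = -2245426558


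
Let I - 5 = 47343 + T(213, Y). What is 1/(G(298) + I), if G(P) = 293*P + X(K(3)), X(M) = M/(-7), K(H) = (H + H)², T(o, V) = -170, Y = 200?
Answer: 7/941408 ≈ 7.4357e-6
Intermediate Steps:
K(H) = 4*H² (K(H) = (2*H)² = 4*H²)
X(M) = -M/7 (X(M) = M*(-⅐) = -M/7)
G(P) = -36/7 + 293*P (G(P) = 293*P - 4*3²/7 = 293*P - 4*9/7 = 293*P - ⅐*36 = 293*P - 36/7 = -36/7 + 293*P)
I = 47178 (I = 5 + (47343 - 170) = 5 + 47173 = 47178)
1/(G(298) + I) = 1/((-36/7 + 293*298) + 47178) = 1/((-36/7 + 87314) + 47178) = 1/(611162/7 + 47178) = 1/(941408/7) = 7/941408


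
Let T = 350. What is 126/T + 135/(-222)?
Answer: -459/1850 ≈ -0.24811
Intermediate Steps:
126/T + 135/(-222) = 126/350 + 135/(-222) = 126*(1/350) + 135*(-1/222) = 9/25 - 45/74 = -459/1850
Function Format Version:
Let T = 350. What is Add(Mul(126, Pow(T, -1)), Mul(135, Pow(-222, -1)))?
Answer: Rational(-459, 1850) ≈ -0.24811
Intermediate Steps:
Add(Mul(126, Pow(T, -1)), Mul(135, Pow(-222, -1))) = Add(Mul(126, Pow(350, -1)), Mul(135, Pow(-222, -1))) = Add(Mul(126, Rational(1, 350)), Mul(135, Rational(-1, 222))) = Add(Rational(9, 25), Rational(-45, 74)) = Rational(-459, 1850)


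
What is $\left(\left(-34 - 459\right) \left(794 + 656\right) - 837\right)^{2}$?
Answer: $512207881969$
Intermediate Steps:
$\left(\left(-34 - 459\right) \left(794 + 656\right) - 837\right)^{2} = \left(\left(-34 - 459\right) 1450 - 837\right)^{2} = \left(\left(-493\right) 1450 - 837\right)^{2} = \left(-714850 - 837\right)^{2} = \left(-715687\right)^{2} = 512207881969$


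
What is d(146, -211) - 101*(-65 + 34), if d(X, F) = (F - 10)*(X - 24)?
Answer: -23831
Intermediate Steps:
d(X, F) = (-24 + X)*(-10 + F) (d(X, F) = (-10 + F)*(-24 + X) = (-24 + X)*(-10 + F))
d(146, -211) - 101*(-65 + 34) = (240 - 24*(-211) - 10*146 - 211*146) - 101*(-65 + 34) = (240 + 5064 - 1460 - 30806) - 101*(-31) = -26962 + 3131 = -23831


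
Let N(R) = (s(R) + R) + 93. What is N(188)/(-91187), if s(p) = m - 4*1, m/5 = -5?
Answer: -252/91187 ≈ -0.0027636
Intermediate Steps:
m = -25 (m = 5*(-5) = -25)
s(p) = -29 (s(p) = -25 - 4*1 = -25 - 4 = -29)
N(R) = 64 + R (N(R) = (-29 + R) + 93 = 64 + R)
N(188)/(-91187) = (64 + 188)/(-91187) = 252*(-1/91187) = -252/91187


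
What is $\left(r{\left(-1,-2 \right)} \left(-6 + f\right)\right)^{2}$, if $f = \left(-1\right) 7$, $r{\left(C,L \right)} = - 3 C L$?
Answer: $6084$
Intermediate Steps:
$r{\left(C,L \right)} = - 3 C L$
$f = -7$
$\left(r{\left(-1,-2 \right)} \left(-6 + f\right)\right)^{2} = \left(\left(-3\right) \left(-1\right) \left(-2\right) \left(-6 - 7\right)\right)^{2} = \left(\left(-6\right) \left(-13\right)\right)^{2} = 78^{2} = 6084$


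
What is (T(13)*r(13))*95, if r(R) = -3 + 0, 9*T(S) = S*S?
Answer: -16055/3 ≈ -5351.7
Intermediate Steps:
T(S) = S²/9 (T(S) = (S*S)/9 = S²/9)
r(R) = -3
(T(13)*r(13))*95 = (((⅑)*13²)*(-3))*95 = (((⅑)*169)*(-3))*95 = ((169/9)*(-3))*95 = -169/3*95 = -16055/3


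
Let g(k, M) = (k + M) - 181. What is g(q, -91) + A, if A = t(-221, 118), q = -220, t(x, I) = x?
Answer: -713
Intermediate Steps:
g(k, M) = -181 + M + k (g(k, M) = (M + k) - 181 = -181 + M + k)
A = -221
g(q, -91) + A = (-181 - 91 - 220) - 221 = -492 - 221 = -713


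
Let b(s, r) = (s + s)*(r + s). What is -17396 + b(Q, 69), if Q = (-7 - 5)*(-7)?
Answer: 8308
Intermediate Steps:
Q = 84 (Q = -12*(-7) = 84)
b(s, r) = 2*s*(r + s) (b(s, r) = (2*s)*(r + s) = 2*s*(r + s))
-17396 + b(Q, 69) = -17396 + 2*84*(69 + 84) = -17396 + 2*84*153 = -17396 + 25704 = 8308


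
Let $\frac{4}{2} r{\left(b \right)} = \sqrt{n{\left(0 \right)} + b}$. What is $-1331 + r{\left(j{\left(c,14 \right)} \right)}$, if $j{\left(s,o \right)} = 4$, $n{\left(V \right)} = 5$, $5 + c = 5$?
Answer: $- \frac{2659}{2} \approx -1329.5$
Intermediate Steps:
$c = 0$ ($c = -5 + 5 = 0$)
$r{\left(b \right)} = \frac{\sqrt{5 + b}}{2}$
$-1331 + r{\left(j{\left(c,14 \right)} \right)} = -1331 + \frac{\sqrt{5 + 4}}{2} = -1331 + \frac{\sqrt{9}}{2} = -1331 + \frac{1}{2} \cdot 3 = -1331 + \frac{3}{2} = - \frac{2659}{2}$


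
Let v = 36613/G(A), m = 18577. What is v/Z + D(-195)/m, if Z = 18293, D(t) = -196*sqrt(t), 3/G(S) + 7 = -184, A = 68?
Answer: -6993083/54879 - 196*I*sqrt(195)/18577 ≈ -127.43 - 0.14733*I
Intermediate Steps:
G(S) = -3/191 (G(S) = 3/(-7 - 184) = 3/(-191) = 3*(-1/191) = -3/191)
v = -6993083/3 (v = 36613/(-3/191) = 36613*(-191/3) = -6993083/3 ≈ -2.3310e+6)
v/Z + D(-195)/m = -6993083/3/18293 - 196*I*sqrt(195)/18577 = -6993083/3*1/18293 - 196*I*sqrt(195)*(1/18577) = -6993083/54879 - 196*I*sqrt(195)*(1/18577) = -6993083/54879 - 196*I*sqrt(195)/18577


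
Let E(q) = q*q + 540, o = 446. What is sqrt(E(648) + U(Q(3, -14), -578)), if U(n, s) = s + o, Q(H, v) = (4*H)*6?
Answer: 2*sqrt(105078) ≈ 648.31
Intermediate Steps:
E(q) = 540 + q**2 (E(q) = q**2 + 540 = 540 + q**2)
Q(H, v) = 24*H
U(n, s) = 446 + s (U(n, s) = s + 446 = 446 + s)
sqrt(E(648) + U(Q(3, -14), -578)) = sqrt((540 + 648**2) + (446 - 578)) = sqrt((540 + 419904) - 132) = sqrt(420444 - 132) = sqrt(420312) = 2*sqrt(105078)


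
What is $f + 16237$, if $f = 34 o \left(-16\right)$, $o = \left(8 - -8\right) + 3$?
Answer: $5901$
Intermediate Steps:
$o = 19$ ($o = \left(8 + 8\right) + 3 = 16 + 3 = 19$)
$f = -10336$ ($f = 34 \cdot 19 \left(-16\right) = 646 \left(-16\right) = -10336$)
$f + 16237 = -10336 + 16237 = 5901$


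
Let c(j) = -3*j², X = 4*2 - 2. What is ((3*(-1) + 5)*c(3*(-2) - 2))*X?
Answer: -2304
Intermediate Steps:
X = 6 (X = 8 - 2 = 6)
((3*(-1) + 5)*c(3*(-2) - 2))*X = ((3*(-1) + 5)*(-3*(3*(-2) - 2)²))*6 = ((-3 + 5)*(-3*(-6 - 2)²))*6 = (2*(-3*(-8)²))*6 = (2*(-3*64))*6 = (2*(-192))*6 = -384*6 = -2304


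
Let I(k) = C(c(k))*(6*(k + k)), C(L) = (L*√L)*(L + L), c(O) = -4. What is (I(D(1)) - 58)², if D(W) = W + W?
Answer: -2355932 - 178176*I ≈ -2.3559e+6 - 1.7818e+5*I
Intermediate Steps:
C(L) = 2*L^(5/2) (C(L) = L^(3/2)*(2*L) = 2*L^(5/2))
D(W) = 2*W
I(k) = 768*I*k (I(k) = (2*(-4)^(5/2))*(6*(k + k)) = (2*(32*I))*(6*(2*k)) = (64*I)*(12*k) = 768*I*k)
(I(D(1)) - 58)² = (768*I*(2*1) - 58)² = (768*I*2 - 58)² = (1536*I - 58)² = (-58 + 1536*I)²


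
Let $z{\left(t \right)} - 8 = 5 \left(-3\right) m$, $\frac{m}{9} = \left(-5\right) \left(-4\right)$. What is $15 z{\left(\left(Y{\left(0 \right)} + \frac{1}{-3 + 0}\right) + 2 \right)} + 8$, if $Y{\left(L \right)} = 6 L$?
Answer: $-40372$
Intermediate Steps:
$m = 180$ ($m = 9 \left(\left(-5\right) \left(-4\right)\right) = 9 \cdot 20 = 180$)
$z{\left(t \right)} = -2692$ ($z{\left(t \right)} = 8 + 5 \left(-3\right) 180 = 8 - 2700 = -2692$)
$15 z{\left(\left(Y{\left(0 \right)} + \frac{1}{-3 + 0}\right) + 2 \right)} + 8 = 15 \left(-2692\right) + 8 = -40380 + 8 = -40372$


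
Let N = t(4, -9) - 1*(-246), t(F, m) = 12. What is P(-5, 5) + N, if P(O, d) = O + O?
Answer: 248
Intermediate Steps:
P(O, d) = 2*O
N = 258 (N = 12 - 1*(-246) = 12 + 246 = 258)
P(-5, 5) + N = 2*(-5) + 258 = -10 + 258 = 248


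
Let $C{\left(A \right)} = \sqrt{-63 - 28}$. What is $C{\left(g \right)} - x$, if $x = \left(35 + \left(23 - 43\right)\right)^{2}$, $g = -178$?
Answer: $-225 + i \sqrt{91} \approx -225.0 + 9.5394 i$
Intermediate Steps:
$C{\left(A \right)} = i \sqrt{91}$ ($C{\left(A \right)} = \sqrt{-91} = i \sqrt{91}$)
$x = 225$ ($x = \left(35 - 20\right)^{2} = 15^{2} = 225$)
$C{\left(g \right)} - x = i \sqrt{91} - 225 = -225 + i \sqrt{91}$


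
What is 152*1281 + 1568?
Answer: 196280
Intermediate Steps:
152*1281 + 1568 = 194712 + 1568 = 196280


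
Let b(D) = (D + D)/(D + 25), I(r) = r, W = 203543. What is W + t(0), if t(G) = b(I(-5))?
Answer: 407085/2 ≈ 2.0354e+5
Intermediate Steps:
b(D) = 2*D/(25 + D) (b(D) = (2*D)/(25 + D) = 2*D/(25 + D))
t(G) = -½ (t(G) = 2*(-5)/(25 - 5) = 2*(-5)/20 = 2*(-5)*(1/20) = -½)
W + t(0) = 203543 - ½ = 407085/2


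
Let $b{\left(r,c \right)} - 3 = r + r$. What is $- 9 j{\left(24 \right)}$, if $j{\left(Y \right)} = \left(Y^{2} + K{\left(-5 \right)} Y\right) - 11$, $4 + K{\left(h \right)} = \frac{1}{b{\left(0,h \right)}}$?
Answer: $-4293$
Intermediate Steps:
$b{\left(r,c \right)} = 3 + 2 r$ ($b{\left(r,c \right)} = 3 + \left(r + r\right) = 3 + 2 r$)
$K{\left(h \right)} = - \frac{11}{3}$ ($K{\left(h \right)} = -4 + \frac{1}{3 + 2 \cdot 0} = -4 + \frac{1}{3 + 0} = -4 + \frac{1}{3} = - \frac{11}{3}$)
$j{\left(Y \right)} = -11 + Y^{2} - \frac{11 Y}{3}$ ($j{\left(Y \right)} = \left(Y^{2} - \frac{11 Y}{3}\right) - 11 = -11 + Y^{2} - \frac{11 Y}{3}$)
$- 9 j{\left(24 \right)} = - 9 \left(-11 + 24^{2} - 88\right) = - 9 \left(-11 + 576 - 88\right) = \left(-9\right) 477 = -4293$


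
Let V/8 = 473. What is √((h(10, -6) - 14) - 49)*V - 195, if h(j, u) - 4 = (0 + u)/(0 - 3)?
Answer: -195 + 3784*I*√57 ≈ -195.0 + 28569.0*I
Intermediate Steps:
V = 3784 (V = 8*473 = 3784)
h(j, u) = 4 - u/3 (h(j, u) = 4 + (0 + u)/(0 - 3) = 4 + u/(-3) = 4 + u*(-⅓) = 4 - u/3)
√((h(10, -6) - 14) - 49)*V - 195 = √(((4 - ⅓*(-6)) - 14) - 49)*3784 - 195 = √(((4 + 2) - 14) - 49)*3784 - 195 = √((6 - 14) - 49)*3784 - 195 = √(-8 - 49)*3784 - 195 = √(-57)*3784 - 195 = (I*√57)*3784 - 195 = 3784*I*√57 - 195 = -195 + 3784*I*√57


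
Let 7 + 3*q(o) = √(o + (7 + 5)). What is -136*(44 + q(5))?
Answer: -17000/3 - 136*√17/3 ≈ -5853.6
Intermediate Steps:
q(o) = -7/3 + √(12 + o)/3 (q(o) = -7/3 + √(o + (7 + 5))/3 = -7/3 + √(o + 12)/3 = -7/3 + √(12 + o)/3)
-136*(44 + q(5)) = -136*(44 + (-7/3 + √(12 + 5)/3)) = -136*(44 + (-7/3 + √17/3)) = -136*(125/3 + √17/3) = -17000/3 - 136*√17/3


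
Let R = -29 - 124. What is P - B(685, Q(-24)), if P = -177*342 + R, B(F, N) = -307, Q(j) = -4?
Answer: -60380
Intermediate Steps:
R = -153
P = -60687 (P = -177*342 - 153 = -60534 - 153 = -60687)
P - B(685, Q(-24)) = -60687 - 1*(-307) = -60687 + 307 = -60380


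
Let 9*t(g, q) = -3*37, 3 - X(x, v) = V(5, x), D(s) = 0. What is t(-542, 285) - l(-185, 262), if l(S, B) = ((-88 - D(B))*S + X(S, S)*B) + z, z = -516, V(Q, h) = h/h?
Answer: -48901/3 ≈ -16300.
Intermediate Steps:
V(Q, h) = 1
X(x, v) = 2 (X(x, v) = 3 - 1*1 = 3 - 1 = 2)
t(g, q) = -37/3 (t(g, q) = (-3*37)/9 = (⅑)*(-111) = -37/3)
l(S, B) = -516 - 88*S + 2*B (l(S, B) = ((-88 - 1*0)*S + 2*B) - 516 = ((-88 + 0)*S + 2*B) - 516 = (-88*S + 2*B) - 516 = -516 - 88*S + 2*B)
t(-542, 285) - l(-185, 262) = -37/3 - (-516 - 88*(-185) + 2*262) = -37/3 - (-516 + 16280 + 524) = -37/3 - 1*16288 = -37/3 - 16288 = -48901/3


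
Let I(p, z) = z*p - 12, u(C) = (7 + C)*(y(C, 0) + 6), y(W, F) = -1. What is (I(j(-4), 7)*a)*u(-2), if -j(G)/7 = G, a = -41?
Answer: -188600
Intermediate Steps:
j(G) = -7*G
u(C) = 35 + 5*C (u(C) = (7 + C)*(-1 + 6) = (7 + C)*5 = 35 + 5*C)
I(p, z) = -12 + p*z (I(p, z) = p*z - 12 = -12 + p*z)
(I(j(-4), 7)*a)*u(-2) = ((-12 - 7*(-4)*7)*(-41))*(35 + 5*(-2)) = ((-12 + 28*7)*(-41))*(35 - 10) = ((-12 + 196)*(-41))*25 = (184*(-41))*25 = -7544*25 = -188600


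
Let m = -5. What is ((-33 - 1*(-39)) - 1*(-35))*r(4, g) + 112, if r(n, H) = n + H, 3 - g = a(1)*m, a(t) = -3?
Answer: -216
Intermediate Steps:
g = -12 (g = 3 - (-3)*(-5) = 3 - 1*15 = 3 - 15 = -12)
r(n, H) = H + n
((-33 - 1*(-39)) - 1*(-35))*r(4, g) + 112 = ((-33 - 1*(-39)) - 1*(-35))*(-12 + 4) + 112 = ((-33 + 39) + 35)*(-8) + 112 = (6 + 35)*(-8) + 112 = 41*(-8) + 112 = -328 + 112 = -216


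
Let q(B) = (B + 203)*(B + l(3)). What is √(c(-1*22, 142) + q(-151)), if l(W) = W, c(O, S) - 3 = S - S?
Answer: 7*I*√157 ≈ 87.71*I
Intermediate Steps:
c(O, S) = 3 (c(O, S) = 3 + (S - S) = 3 + 0 = 3)
q(B) = (3 + B)*(203 + B) (q(B) = (B + 203)*(B + 3) = (203 + B)*(3 + B) = (3 + B)*(203 + B))
√(c(-1*22, 142) + q(-151)) = √(3 + (609 + (-151)² + 206*(-151))) = √(3 + (609 + 22801 - 31106)) = √(3 - 7696) = √(-7693) = 7*I*√157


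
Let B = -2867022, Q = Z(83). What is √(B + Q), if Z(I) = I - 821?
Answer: 12*I*√19915 ≈ 1693.4*I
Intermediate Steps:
Z(I) = -821 + I
Q = -738 (Q = -821 + 83 = -738)
√(B + Q) = √(-2867022 - 738) = √(-2867760) = 12*I*√19915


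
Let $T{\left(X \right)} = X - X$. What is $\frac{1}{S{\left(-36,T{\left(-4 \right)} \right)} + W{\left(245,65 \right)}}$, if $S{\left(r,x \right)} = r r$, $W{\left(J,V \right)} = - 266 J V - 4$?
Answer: $- \frac{1}{4234758} \approx -2.3614 \cdot 10^{-7}$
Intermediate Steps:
$T{\left(X \right)} = 0$
$W{\left(J,V \right)} = -4 - 266 J V$ ($W{\left(J,V \right)} = - 266 J V - 4 = -4 - 266 J V$)
$S{\left(r,x \right)} = r^{2}$
$\frac{1}{S{\left(-36,T{\left(-4 \right)} \right)} + W{\left(245,65 \right)}} = \frac{1}{\left(-36\right)^{2} - \left(4 + 65170 \cdot 65\right)} = \frac{1}{1296 - 4236054} = \frac{1}{-4234758} = - \frac{1}{4234758}$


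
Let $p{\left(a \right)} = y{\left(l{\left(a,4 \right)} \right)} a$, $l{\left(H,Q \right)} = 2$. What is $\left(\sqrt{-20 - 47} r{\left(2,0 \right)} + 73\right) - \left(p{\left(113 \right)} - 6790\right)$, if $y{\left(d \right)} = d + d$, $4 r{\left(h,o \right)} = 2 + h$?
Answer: $6411 + i \sqrt{67} \approx 6411.0 + 8.1853 i$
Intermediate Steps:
$r{\left(h,o \right)} = \frac{1}{2} + \frac{h}{4}$ ($r{\left(h,o \right)} = \frac{2 + h}{4} = \frac{1}{2} + \frac{h}{4}$)
$y{\left(d \right)} = 2 d$
$p{\left(a \right)} = 4 a$ ($p{\left(a \right)} = 2 \cdot 2 a = 4 a$)
$\left(\sqrt{-20 - 47} r{\left(2,0 \right)} + 73\right) - \left(p{\left(113 \right)} - 6790\right) = \left(\sqrt{-20 - 47} \left(\frac{1}{2} + \frac{1}{4} \cdot 2\right) + 73\right) - \left(4 \cdot 113 - 6790\right) = \left(\sqrt{-67} \left(\frac{1}{2} + \frac{1}{2}\right) + 73\right) - \left(452 - 6790\right) = \left(i \sqrt{67} \cdot 1 + 73\right) - -6338 = \left(i \sqrt{67} + 73\right) + 6338 = \left(73 + i \sqrt{67}\right) + 6338 = 6411 + i \sqrt{67}$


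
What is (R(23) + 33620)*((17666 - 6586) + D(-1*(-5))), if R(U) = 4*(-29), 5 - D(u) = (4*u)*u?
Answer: 368041440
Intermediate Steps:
D(u) = 5 - 4*u² (D(u) = 5 - 4*u*u = 5 - 4*u²)
R(U) = -116
(R(23) + 33620)*((17666 - 6586) + D(-1*(-5))) = (-116 + 33620)*((17666 - 6586) + (5 - 4*(-1*(-5))²)) = 33504*(11080 + (5 - 4*5²)) = 33504*(11080 + (5 - 4*25)) = 33504*(11080 + (5 - 100)) = 33504*(11080 - 95) = 33504*10985 = 368041440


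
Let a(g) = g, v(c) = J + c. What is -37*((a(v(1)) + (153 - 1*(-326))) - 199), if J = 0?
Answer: -10397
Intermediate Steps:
v(c) = c (v(c) = 0 + c = c)
-37*((a(v(1)) + (153 - 1*(-326))) - 199) = -37*((1 + (153 - 1*(-326))) - 199) = -37*((1 + (153 + 326)) - 199) = -37*((1 + 479) - 199) = -37*(480 - 199) = -37*281 = -10397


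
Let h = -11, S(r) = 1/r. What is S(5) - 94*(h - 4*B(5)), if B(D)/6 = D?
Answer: 61571/5 ≈ 12314.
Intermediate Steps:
B(D) = 6*D
S(5) - 94*(h - 4*B(5)) = 1/5 - 94*(-11 - 24*5) = ⅕ - 94*(-11 - 4*30) = ⅕ - 94*(-11 - 120) = ⅕ - 94*(-131) = ⅕ + 12314 = 61571/5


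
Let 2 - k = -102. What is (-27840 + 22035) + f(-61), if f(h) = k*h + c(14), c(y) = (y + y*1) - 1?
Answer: -12122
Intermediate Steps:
k = 104 (k = 2 - 1*(-102) = 2 + 102 = 104)
c(y) = -1 + 2*y (c(y) = (y + y) - 1 = 2*y - 1 = -1 + 2*y)
f(h) = 27 + 104*h (f(h) = 104*h + (-1 + 2*14) = 104*h + (-1 + 28) = 104*h + 27 = 27 + 104*h)
(-27840 + 22035) + f(-61) = (-27840 + 22035) + (27 + 104*(-61)) = -5805 + (27 - 6344) = -5805 - 6317 = -12122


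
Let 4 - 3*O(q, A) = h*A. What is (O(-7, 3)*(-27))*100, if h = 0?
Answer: -3600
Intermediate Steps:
O(q, A) = 4/3 (O(q, A) = 4/3 - 0*A = 4/3 - 1/3*0 = 4/3 + 0 = 4/3)
(O(-7, 3)*(-27))*100 = ((4/3)*(-27))*100 = -36*100 = -3600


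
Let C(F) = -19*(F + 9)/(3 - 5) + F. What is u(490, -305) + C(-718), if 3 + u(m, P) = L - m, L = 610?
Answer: -14673/2 ≈ -7336.5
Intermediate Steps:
u(m, P) = 607 - m (u(m, P) = -3 + (610 - m) = 607 - m)
C(F) = 171/2 + 21*F/2 (C(F) = -19*(9 + F)/(-2) + F = -19*(9 + F)*(-1)/2 + F = -19*(-9/2 - F/2) + F = (171/2 + 19*F/2) + F = 171/2 + 21*F/2)
u(490, -305) + C(-718) = (607 - 1*490) + (171/2 + (21/2)*(-718)) = (607 - 490) + (171/2 - 7539) = 117 - 14907/2 = -14673/2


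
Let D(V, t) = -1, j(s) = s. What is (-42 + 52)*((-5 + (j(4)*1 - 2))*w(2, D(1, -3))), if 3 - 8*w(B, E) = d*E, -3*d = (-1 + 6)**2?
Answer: 20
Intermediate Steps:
d = -25/3 (d = -(-1 + 6)**2/3 = -1/3*5**2 = -1/3*25 = -25/3 ≈ -8.3333)
w(B, E) = 3/8 + 25*E/24 (w(B, E) = 3/8 - (-25)*E/24 = 3/8 + 25*E/24)
(-42 + 52)*((-5 + (j(4)*1 - 2))*w(2, D(1, -3))) = (-42 + 52)*((-5 + (4*1 - 2))*(3/8 + (25/24)*(-1))) = 10*((-5 + (4 - 2))*(3/8 - 25/24)) = 10*((-5 + 2)*(-2/3)) = 10*(-3*(-2/3)) = 10*2 = 20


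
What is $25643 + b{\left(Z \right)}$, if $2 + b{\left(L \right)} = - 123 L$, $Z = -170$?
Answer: $46551$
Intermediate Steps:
$b{\left(L \right)} = -2 - 123 L$
$25643 + b{\left(Z \right)} = 25643 - -20908 = 25643 + \left(-2 + 20910\right) = 25643 + 20908 = 46551$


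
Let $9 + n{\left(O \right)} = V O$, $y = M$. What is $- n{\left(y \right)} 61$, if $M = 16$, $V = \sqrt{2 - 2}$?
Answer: $549$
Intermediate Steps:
$V = 0$ ($V = \sqrt{0} = 0$)
$y = 16$
$n{\left(O \right)} = -9$ ($n{\left(O \right)} = -9 + 0 O = -9 + 0 = -9$)
$- n{\left(y \right)} 61 = - \left(-9\right) 61 = \left(-1\right) \left(-549\right) = 549$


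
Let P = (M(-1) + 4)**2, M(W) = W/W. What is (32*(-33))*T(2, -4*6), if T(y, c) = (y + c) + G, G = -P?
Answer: 49632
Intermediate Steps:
M(W) = 1
P = 25 (P = (1 + 4)**2 = 5**2 = 25)
G = -25 (G = -1*25 = -25)
T(y, c) = -25 + c + y (T(y, c) = (y + c) - 25 = (c + y) - 25 = -25 + c + y)
(32*(-33))*T(2, -4*6) = (32*(-33))*(-25 - 4*6 + 2) = -1056*(-25 - 24 + 2) = -1056*(-47) = 49632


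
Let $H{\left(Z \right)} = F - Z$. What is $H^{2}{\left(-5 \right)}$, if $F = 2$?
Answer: $49$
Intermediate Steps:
$H{\left(Z \right)} = 2 - Z$
$H^{2}{\left(-5 \right)} = \left(2 - -5\right)^{2} = \left(2 + 5\right)^{2} = 7^{2} = 49$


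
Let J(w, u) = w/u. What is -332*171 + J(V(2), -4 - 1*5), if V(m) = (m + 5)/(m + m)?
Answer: -2043799/36 ≈ -56772.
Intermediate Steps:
V(m) = (5 + m)/(2*m) (V(m) = (5 + m)/((2*m)) = (5 + m)*(1/(2*m)) = (5 + m)/(2*m))
-332*171 + J(V(2), -4 - 1*5) = -332*171 + ((1/2)*(5 + 2)/2)/(-4 - 1*5) = -56772 + ((1/2)*(1/2)*7)/(-4 - 5) = -56772 + (7/4)/(-9) = -56772 + (7/4)*(-1/9) = -56772 - 7/36 = -2043799/36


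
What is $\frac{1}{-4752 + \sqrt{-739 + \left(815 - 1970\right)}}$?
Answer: $- \frac{2376}{11291699} - \frac{i \sqrt{1894}}{22583398} \approx -0.00021042 - 1.9271 \cdot 10^{-6} i$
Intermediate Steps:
$\frac{1}{-4752 + \sqrt{-739 + \left(815 - 1970\right)}} = \frac{1}{-4752 + \sqrt{-739 - 1155}} = \frac{1}{-4752 + \sqrt{-1894}} = \frac{1}{-4752 + i \sqrt{1894}}$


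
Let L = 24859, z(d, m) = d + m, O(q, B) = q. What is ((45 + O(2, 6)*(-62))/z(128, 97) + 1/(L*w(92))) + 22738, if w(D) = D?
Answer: 11700368924413/514581300 ≈ 22738.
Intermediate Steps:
((45 + O(2, 6)*(-62))/z(128, 97) + 1/(L*w(92))) + 22738 = ((45 + 2*(-62))/(128 + 97) + 1/(24859*92)) + 22738 = ((45 - 124)/225 + (1/24859)*(1/92)) + 22738 = (-79*1/225 + 1/2287028) + 22738 = (-79/225 + 1/2287028) + 22738 = -180674987/514581300 + 22738 = 11700368924413/514581300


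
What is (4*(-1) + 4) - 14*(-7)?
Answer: 98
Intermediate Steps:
(4*(-1) + 4) - 14*(-7) = (-4 + 4) + 98 = 0 + 98 = 98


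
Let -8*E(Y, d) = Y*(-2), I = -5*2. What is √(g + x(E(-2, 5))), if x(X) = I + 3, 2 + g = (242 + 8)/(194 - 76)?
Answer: I*√23954/59 ≈ 2.6232*I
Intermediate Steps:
I = -10
E(Y, d) = Y/4 (E(Y, d) = -Y*(-2)/8 = -(-1)*Y/4 = Y/4)
g = 7/59 (g = -2 + (242 + 8)/(194 - 76) = -2 + 250/118 = -2 + 250*(1/118) = -2 + 125/59 = 7/59 ≈ 0.11864)
x(X) = -7 (x(X) = -10 + 3 = -7)
√(g + x(E(-2, 5))) = √(7/59 - 7) = √(-406/59) = I*√23954/59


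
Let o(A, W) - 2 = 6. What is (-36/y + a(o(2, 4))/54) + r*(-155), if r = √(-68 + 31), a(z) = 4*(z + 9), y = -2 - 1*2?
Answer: 277/27 - 155*I*√37 ≈ 10.259 - 942.83*I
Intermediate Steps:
y = -4 (y = -2 - 2 = -4)
o(A, W) = 8 (o(A, W) = 2 + 6 = 8)
a(z) = 36 + 4*z (a(z) = 4*(9 + z) = 36 + 4*z)
r = I*√37 (r = √(-37) = I*√37 ≈ 6.0828*I)
(-36/y + a(o(2, 4))/54) + r*(-155) = (-36/(-4) + (36 + 4*8)/54) + (I*√37)*(-155) = (-36*(-¼) + (36 + 32)*(1/54)) - 155*I*√37 = (9 + 68*(1/54)) - 155*I*√37 = (9 + 34/27) - 155*I*√37 = 277/27 - 155*I*√37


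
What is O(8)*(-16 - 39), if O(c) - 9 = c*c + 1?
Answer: -4070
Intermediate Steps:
O(c) = 10 + c² (O(c) = 9 + (c*c + 1) = 9 + (c² + 1) = 9 + (1 + c²) = 10 + c²)
O(8)*(-16 - 39) = (10 + 8²)*(-16 - 39) = (10 + 64)*(-55) = 74*(-55) = -4070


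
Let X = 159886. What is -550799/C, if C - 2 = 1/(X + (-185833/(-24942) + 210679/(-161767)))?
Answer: -355337863714168322903/1290267320361908 ≈ -2.7540e+5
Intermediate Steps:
C = 1290267320361908/645131642784697 (C = 2 + 1/(159886 + (-185833/(-24942) + 210679/(-161767))) = 2 + 1/(159886 + (-185833*(-1/24942) + 210679*(-1/161767))) = 2 + 1/(159886 + (185833/24942 - 210679/161767)) = 2 + 1/(159886 + 24806891293/4034792514) = 2 + 1/(645131642784697/4034792514) = 2 + 4034792514/645131642784697 = 1290267320361908/645131642784697 ≈ 2.0000)
-550799/C = -550799/1290267320361908/645131642784697 = -550799*645131642784697/1290267320361908 = -355337863714168322903/1290267320361908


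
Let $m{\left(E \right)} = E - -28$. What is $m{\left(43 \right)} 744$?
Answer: $52824$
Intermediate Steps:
$m{\left(E \right)} = 28 + E$ ($m{\left(E \right)} = E + 28 = 28 + E$)
$m{\left(43 \right)} 744 = \left(28 + 43\right) 744 = 71 \cdot 744 = 52824$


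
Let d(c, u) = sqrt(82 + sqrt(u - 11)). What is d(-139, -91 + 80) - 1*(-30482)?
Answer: 30482 + sqrt(82 + I*sqrt(22)) ≈ 30491.0 + 0.25888*I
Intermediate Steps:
d(c, u) = sqrt(82 + sqrt(-11 + u))
d(-139, -91 + 80) - 1*(-30482) = sqrt(82 + sqrt(-11 + (-91 + 80))) - 1*(-30482) = sqrt(82 + sqrt(-11 - 11)) + 30482 = sqrt(82 + sqrt(-22)) + 30482 = sqrt(82 + I*sqrt(22)) + 30482 = 30482 + sqrt(82 + I*sqrt(22))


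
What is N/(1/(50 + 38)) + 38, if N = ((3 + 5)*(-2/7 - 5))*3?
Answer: -77878/7 ≈ -11125.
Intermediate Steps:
N = -888/7 (N = (8*(-2*1/7 - 5))*3 = (8*(-2/7 - 5))*3 = (8*(-37/7))*3 = -296/7*3 = -888/7 ≈ -126.86)
N/(1/(50 + 38)) + 38 = -888/(7*(1/(50 + 38))) + 38 = -888/(7*(1/88)) + 38 = -888/(7*1/88) + 38 = -888/7*88 + 38 = -78144/7 + 38 = -77878/7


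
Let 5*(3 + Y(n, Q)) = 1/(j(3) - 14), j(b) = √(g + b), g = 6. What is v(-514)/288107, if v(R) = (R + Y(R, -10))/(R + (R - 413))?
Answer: 28436/22833920285 ≈ 1.2453e-6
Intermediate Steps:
j(b) = √(6 + b)
Y(n, Q) = -166/55 (Y(n, Q) = -3 + 1/(5*(√(6 + 3) - 14)) = -3 + 1/(5*(√9 - 14)) = -3 + 1/(5*(3 - 14)) = -3 + (⅕)/(-11) = -3 + (⅕)*(-1/11) = -3 - 1/55 = -166/55)
v(R) = (-166/55 + R)/(-413 + 2*R) (v(R) = (R - 166/55)/(R + (R - 413)) = (-166/55 + R)/(R + (-413 + R)) = (-166/55 + R)/(-413 + 2*R))
v(-514)/288107 = ((-166 + 55*(-514))/(55*(-413 + 2*(-514))))/288107 = ((-166 - 28270)/(55*(-413 - 1028)))*(1/288107) = ((1/55)*(-28436)/(-1441))*(1/288107) = ((1/55)*(-1/1441)*(-28436))*(1/288107) = (28436/79255)*(1/288107) = 28436/22833920285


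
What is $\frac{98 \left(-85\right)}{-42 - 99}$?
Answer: $\frac{8330}{141} \approx 59.078$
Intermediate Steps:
$\frac{98 \left(-85\right)}{-42 - 99} = - \frac{8330}{-141} = \left(-8330\right) \left(- \frac{1}{141}\right) = \frac{8330}{141}$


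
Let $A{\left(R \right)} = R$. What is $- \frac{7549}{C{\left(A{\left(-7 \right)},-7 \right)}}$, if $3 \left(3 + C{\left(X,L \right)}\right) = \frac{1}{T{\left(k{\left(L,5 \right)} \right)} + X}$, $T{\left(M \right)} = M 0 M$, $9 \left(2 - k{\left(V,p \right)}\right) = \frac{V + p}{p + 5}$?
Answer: $\frac{158529}{64} \approx 2477.0$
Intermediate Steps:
$k{\left(V,p \right)} = 2 - \frac{V + p}{9 \left(5 + p\right)}$ ($k{\left(V,p \right)} = 2 - \frac{\left(V + p\right) \frac{1}{p + 5}}{9} = 2 - \frac{\left(V + p\right) \frac{1}{5 + p}}{9} = 2 - \frac{\frac{1}{5 + p} \left(V + p\right)}{9} = 2 - \frac{V + p}{9 \left(5 + p\right)}$)
$T{\left(M \right)} = 0$ ($T{\left(M \right)} = 0 M = 0$)
$C{\left(X,L \right)} = -3 + \frac{1}{3 X}$ ($C{\left(X,L \right)} = -3 + \frac{1}{3 \left(0 + X\right)} = -3 + \frac{1}{3 X}$)
$- \frac{7549}{C{\left(A{\left(-7 \right)},-7 \right)}} = - \frac{7549}{-3 + \frac{1}{3 \left(-7\right)}} = - \frac{7549}{-3 + \frac{1}{3} \left(- \frac{1}{7}\right)} = - \frac{7549}{-3 - \frac{1}{21}} = - \frac{7549}{- \frac{64}{21}} = \left(-7549\right) \left(- \frac{21}{64}\right) = \frac{158529}{64}$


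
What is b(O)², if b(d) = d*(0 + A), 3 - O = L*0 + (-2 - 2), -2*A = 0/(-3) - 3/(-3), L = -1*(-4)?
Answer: 49/4 ≈ 12.250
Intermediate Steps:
L = 4
A = -½ (A = -(0/(-3) - 3/(-3))/2 = -(0*(-⅓) - 3*(-⅓))/2 = -(0 + 1)/2 = -½*1 = -½ ≈ -0.50000)
O = 7 (O = 3 - (4*0 + (-2 - 2)) = 3 - (0 - 4) = 3 - 1*(-4) = 3 + 4 = 7)
b(d) = -d/2 (b(d) = d*(0 - ½) = d*(-½) = -d/2)
b(O)² = (-½*7)² = (-7/2)² = 49/4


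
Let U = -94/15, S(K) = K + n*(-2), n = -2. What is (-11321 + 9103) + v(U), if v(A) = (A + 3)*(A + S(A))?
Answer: -492778/225 ≈ -2190.1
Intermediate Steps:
S(K) = 4 + K (S(K) = K - 2*(-2) = K + 4 = 4 + K)
U = -94/15 (U = -94*1/15 = -94/15 ≈ -6.2667)
v(A) = (3 + A)*(4 + 2*A) (v(A) = (A + 3)*(A + (4 + A)) = (3 + A)*(4 + 2*A))
(-11321 + 9103) + v(U) = (-11321 + 9103) + (12 + 2*(-94/15)**2 + 10*(-94/15)) = -2218 + (12 + 2*(8836/225) - 188/3) = -2218 + (12 + 17672/225 - 188/3) = -2218 + 6272/225 = -492778/225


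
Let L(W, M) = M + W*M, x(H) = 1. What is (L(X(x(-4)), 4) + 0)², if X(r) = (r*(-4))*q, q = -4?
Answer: 4624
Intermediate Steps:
X(r) = 16*r (X(r) = (r*(-4))*(-4) = -4*r*(-4) = 16*r)
L(W, M) = M + M*W
(L(X(x(-4)), 4) + 0)² = (4*(1 + 16*1) + 0)² = (4*(1 + 16) + 0)² = (4*17 + 0)² = (68 + 0)² = 68² = 4624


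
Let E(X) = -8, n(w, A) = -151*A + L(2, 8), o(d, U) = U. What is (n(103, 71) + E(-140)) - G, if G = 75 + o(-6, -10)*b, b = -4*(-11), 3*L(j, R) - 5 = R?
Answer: -31079/3 ≈ -10360.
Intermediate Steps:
L(j, R) = 5/3 + R/3
b = 44
n(w, A) = 13/3 - 151*A (n(w, A) = -151*A + (5/3 + (1/3)*8) = -151*A + (5/3 + 8/3) = -151*A + 13/3 = 13/3 - 151*A)
G = -365 (G = 75 - 10*44 = 75 - 440 = -365)
(n(103, 71) + E(-140)) - G = ((13/3 - 151*71) - 8) - 1*(-365) = ((13/3 - 10721) - 8) + 365 = (-32150/3 - 8) + 365 = -32174/3 + 365 = -31079/3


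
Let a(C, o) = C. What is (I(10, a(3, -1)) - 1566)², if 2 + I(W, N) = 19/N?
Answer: 21949225/9 ≈ 2.4388e+6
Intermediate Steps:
I(W, N) = -2 + 19/N
(I(10, a(3, -1)) - 1566)² = ((-2 + 19/3) - 1566)² = (13/3 - 1566)² = (-4685/3)² = 21949225/9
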